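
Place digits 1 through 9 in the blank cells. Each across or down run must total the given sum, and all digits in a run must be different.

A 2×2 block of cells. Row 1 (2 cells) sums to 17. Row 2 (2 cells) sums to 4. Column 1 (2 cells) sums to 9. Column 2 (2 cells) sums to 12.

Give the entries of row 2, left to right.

17 in 2 cells must be {8,9}; 4 in 2 cells must be {1,3}.
The 17 across and the 9 down share only 8, so (1,1) = 8.
(1,2) = 17 − 8 = 9 completes the 17 across.
(2,1) = 9 − 8 = 1 completes the 9 down.
(2,2) = 4 − 1 = 3 completes the 4 across.

1 3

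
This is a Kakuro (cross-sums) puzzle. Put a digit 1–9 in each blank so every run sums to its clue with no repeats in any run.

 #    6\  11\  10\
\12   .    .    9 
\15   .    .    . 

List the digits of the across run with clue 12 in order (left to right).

Given what's placed, R1C2 must be 2 to fit the 12 across and 11 down.
R2C2 = 11 − 2 = 9 completes the 11 down.
R2C3 = 10 − 9 = 1 completes the 10 down.
R1C1 = 12 − 11 = 1 completes the 12 across.
R2C1 = 15 − 10 = 5 completes the 15 across.

1, 2, 9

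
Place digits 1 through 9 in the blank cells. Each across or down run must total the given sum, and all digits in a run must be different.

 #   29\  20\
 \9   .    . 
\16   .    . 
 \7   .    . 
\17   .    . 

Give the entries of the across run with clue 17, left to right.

9 8

16 in 2 cells must be {7,9}; 17 in 2 cells must be {8,9}; 29 in 4 cells must be {5,7,8,9}.
Only 5 fits R3C1 under both its across sum 7 and down sum 29.
R3C2 = 7 − 5 = 2 completes the 7 across.
Nothing is forced directly, so branch on R1C1, whose candidates are 7 or 8. If R1C1 = 7: then R1C2 would have to be in {2} for the 9 across but in {1,3,4,5,6,7,8,9} for the 20 down — contradiction. So R1C1 = 8.
R1C2 = 9 − 8 = 1 completes the 9 across.
R2C2 = 9: the only remaining digit allowed by both the 16 across and the 20 down.
Given what's placed, R4C1 must be 9 to fit the 17 across and 29 down.
R4C2 = 17 − 9 = 8 completes the 17 across.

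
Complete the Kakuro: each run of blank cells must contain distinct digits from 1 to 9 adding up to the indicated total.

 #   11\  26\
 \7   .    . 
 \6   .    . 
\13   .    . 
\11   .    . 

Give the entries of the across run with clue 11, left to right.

2 9

11 in 4 cells must be {1,2,3,5}.
Only 5 fits R3C1 under both its across sum 13 and down sum 11.
R3C2 = 13 − 5 = 8 completes the 13 across.
Nothing is forced directly, so branch on R4C1, whose candidates are 2 or 3. If R4C1 = 3: then R4C2 would have to be in {8} for the 11 across but in {2,3,4,5,6,7,9} for the 26 down — contradiction. So R4C1 = 2.
R2C1 = 1: the only remaining digit allowed by both the 6 across and the 11 down.
R2C2 = 6 − 1 = 5 completes the 6 across.
R4C2 = 11 − 2 = 9 completes the 11 across.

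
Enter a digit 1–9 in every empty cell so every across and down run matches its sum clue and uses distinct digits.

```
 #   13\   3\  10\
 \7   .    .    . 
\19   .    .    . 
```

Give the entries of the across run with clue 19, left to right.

9, 2, 8

7 in 3 cells must be {1,2,4}; 3 in 2 cells must be {1,2}.
The 7 across and the 13 down share only 4, so R1C1 = 4.
R2C1 = 13 − 4 = 9 completes the 13 down.
Given what's placed, R2C2 must be 2 to fit the 19 across and 3 down.
R2C3 = 19 − 11 = 8 completes the 19 across.
R1C2 = 3 − 2 = 1 completes the 3 down.
R1C3 = 7 − 5 = 2 completes the 7 across.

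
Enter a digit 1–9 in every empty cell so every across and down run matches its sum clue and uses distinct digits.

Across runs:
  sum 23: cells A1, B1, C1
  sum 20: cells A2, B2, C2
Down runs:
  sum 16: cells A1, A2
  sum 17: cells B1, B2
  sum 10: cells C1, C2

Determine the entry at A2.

7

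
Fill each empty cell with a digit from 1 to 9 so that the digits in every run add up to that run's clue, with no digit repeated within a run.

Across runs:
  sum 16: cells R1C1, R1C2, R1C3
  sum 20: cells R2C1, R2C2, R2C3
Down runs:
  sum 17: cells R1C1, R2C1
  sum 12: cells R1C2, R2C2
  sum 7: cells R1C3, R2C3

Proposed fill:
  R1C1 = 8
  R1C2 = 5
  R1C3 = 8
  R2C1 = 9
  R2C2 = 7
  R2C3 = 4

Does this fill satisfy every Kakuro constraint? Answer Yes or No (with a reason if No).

No — the across run R1C1–R1C3 sums to 21, not 16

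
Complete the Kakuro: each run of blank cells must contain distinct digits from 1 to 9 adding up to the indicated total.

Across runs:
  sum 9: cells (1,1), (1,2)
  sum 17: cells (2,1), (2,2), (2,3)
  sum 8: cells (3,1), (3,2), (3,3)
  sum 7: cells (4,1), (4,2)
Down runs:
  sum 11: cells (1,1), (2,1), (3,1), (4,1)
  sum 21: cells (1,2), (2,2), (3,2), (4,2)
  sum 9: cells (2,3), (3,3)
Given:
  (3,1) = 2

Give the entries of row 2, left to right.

3, 6, 8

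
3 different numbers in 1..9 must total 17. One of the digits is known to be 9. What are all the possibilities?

3 distinct digits from 1–9 sum between 6 and 24.
Keeping only sets containing 9.

{1,7,9}; {2,6,9}; {3,5,9}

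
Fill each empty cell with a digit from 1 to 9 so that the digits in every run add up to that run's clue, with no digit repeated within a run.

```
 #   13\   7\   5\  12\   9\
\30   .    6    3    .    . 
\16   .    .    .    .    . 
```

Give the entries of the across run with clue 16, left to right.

6 1 2 3 4

16 in 5 cells must be {1,2,3,4,6}.
R2C2 = 7 − 6 = 1 completes the 7 down.
R2C3 = 5 − 3 = 2 completes the 5 down.
Nothing is forced directly, so branch on R2C1, whose candidates are 4 or 6. If R2C1 = 4: that forces R1C1 = 9, R2C4 = 3, R2C5 = 6, after which R1C4 would have to be in {4,5,7,8} for the 30 across but in {9} for the 12 down — contradiction. So R2C1 = 6.
R1C1 = 13 − 6 = 7 completes the 13 down.
R1C5 = 5: the only remaining digit allowed by both the 30 across and the 9 down.
R2C5 = 9 − 5 = 4 completes the 9 down.
R1C4 = 30 − 21 = 9 completes the 30 across.
R2C4 = 16 − 13 = 3 completes the 16 across.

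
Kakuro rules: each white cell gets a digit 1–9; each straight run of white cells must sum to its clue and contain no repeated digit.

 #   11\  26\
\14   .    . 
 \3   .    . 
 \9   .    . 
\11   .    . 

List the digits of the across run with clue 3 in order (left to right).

1 2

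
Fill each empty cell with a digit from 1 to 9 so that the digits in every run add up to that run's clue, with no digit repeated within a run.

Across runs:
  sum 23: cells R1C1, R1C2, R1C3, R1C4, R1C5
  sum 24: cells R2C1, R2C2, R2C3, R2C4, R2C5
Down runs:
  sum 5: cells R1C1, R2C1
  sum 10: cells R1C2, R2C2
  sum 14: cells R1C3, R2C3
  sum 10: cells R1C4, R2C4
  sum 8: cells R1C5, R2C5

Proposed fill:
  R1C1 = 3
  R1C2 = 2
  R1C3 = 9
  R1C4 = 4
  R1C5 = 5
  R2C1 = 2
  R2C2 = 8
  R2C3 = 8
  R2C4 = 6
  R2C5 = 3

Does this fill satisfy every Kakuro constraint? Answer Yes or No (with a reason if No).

No — the across run R2C1–R2C5 sums to 27, not 24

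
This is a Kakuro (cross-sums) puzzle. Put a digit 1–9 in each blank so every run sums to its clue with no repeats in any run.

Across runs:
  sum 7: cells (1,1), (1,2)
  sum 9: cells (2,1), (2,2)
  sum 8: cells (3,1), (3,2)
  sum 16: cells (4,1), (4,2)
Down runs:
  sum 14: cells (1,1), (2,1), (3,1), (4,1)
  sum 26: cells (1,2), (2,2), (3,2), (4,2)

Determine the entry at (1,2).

16 in 2 cells must be {7,9}.
Only 7 fits (4,1) under both its across sum 16 and down sum 14.
(4,2) = 16 − 7 = 9 completes the 16 across.
Nothing is forced directly, so branch on (2,1), whose candidates are 1 or 2 or 4. If (2,1) = 2: that forces (2,2) = 7, (3,1) = 1, after which (3,2) would have to be in {7} for the 8 across but in {2,4,6,8} for the 26 down — contradiction. If (2,1) = 4: that forces (2,2) = 5, after which (3,2) would have to be in {1,2,3,5,6,7} for the 8 across but in {4,8} for the 26 down — contradiction. So (2,1) = 1.
(2,2) = 9 − 1 = 8 completes the 9 across.
(3,1) = 2: the only remaining digit allowed by both the 8 across and the 14 down.
(3,2) = 8 − 2 = 6 completes the 8 across.
(1,1) = 14 − 10 = 4 completes the 14 down.
(1,2) = 7 − 4 = 3 completes the 7 across.

3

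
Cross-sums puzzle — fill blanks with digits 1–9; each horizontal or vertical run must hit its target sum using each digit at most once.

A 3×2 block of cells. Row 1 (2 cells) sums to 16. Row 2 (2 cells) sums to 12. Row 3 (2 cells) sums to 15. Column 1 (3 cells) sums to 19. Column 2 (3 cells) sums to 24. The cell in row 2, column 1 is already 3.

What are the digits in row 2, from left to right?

16 in 2 cells must be {7,9}; 24 in 3 cells must be {7,8,9}.
(2,2) = 12 − 3 = 9 completes the 12 across.
Given what's placed, (1,2) must be 7 to fit the 16 across and 24 down.
(3,2) = 24 − 16 = 8 completes the 24 down.
(1,1) = 16 − 7 = 9 completes the 16 across.
(3,1) = 15 − 8 = 7 completes the 15 across.

3 9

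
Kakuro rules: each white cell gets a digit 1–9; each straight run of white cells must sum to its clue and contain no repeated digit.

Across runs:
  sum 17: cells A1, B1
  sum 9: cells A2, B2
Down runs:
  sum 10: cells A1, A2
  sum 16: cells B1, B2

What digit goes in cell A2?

2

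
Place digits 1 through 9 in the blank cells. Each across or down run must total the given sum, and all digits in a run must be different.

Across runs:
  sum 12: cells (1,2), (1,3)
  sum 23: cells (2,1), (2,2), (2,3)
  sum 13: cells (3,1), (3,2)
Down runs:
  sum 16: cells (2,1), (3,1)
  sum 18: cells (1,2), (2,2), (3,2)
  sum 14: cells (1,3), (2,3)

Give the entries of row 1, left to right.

4, 8

23 in 3 cells must be {6,8,9}; 16 in 2 cells must be {7,9}.
The 23 across and the 16 down share only 9, so (2,1) = 9.
(3,1) = 16 − 9 = 7 completes the 16 down.
(3,2) = 13 − 7 = 6 completes the 13 across.
(2,2) = 8: the only remaining digit allowed by both the 23 across and the 18 down.
(2,3) = 23 − 17 = 6 completes the 23 across.
(1,2) = 18 − 14 = 4 completes the 18 down.
(1,3) = 12 − 4 = 8 completes the 12 across.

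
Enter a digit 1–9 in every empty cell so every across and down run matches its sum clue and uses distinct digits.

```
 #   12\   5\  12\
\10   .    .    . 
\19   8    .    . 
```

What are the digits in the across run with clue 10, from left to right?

4, 1, 5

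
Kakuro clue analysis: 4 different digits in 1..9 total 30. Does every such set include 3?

The only way to make 30 from 4 distinct digits is {6,7,8,9}, which does not contain 3.

No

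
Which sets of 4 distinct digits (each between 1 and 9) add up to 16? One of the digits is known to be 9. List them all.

4 distinct digits from 1–9 sum between 10 and 30.
Keeping only sets containing 9.
Only one set works: {1,2,4,9}.

{1,2,4,9}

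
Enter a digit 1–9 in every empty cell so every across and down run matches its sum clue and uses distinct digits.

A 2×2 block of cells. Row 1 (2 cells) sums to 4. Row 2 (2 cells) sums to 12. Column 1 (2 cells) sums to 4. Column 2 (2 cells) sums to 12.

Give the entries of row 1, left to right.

1, 3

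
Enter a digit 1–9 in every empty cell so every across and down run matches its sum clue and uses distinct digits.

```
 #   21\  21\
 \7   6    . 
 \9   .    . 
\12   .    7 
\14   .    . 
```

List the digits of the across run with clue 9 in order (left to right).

1 8

R1C2 = 7 − 6 = 1 completes the 7 across.
R3C1 = 12 − 7 = 5 completes the 12 across.
Nothing is forced directly, so branch on R4C1, whose candidates are 8 or 9. If R4C1 = 8: that forces R2C1 = 2, after which R2C2 would have to be in {7} for the 9 across but in {4,5,8,9} for the 21 down — contradiction. So R4C1 = 9.
R2C1 = 21 − 20 = 1 completes the 21 down.
R2C2 = 9 − 1 = 8 completes the 9 across.
R4C2 = 14 − 9 = 5 completes the 14 across.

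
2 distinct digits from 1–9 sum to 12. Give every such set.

2 distinct digits from 1–9 sum between 3 and 17.

{3,9}; {4,8}; {5,7}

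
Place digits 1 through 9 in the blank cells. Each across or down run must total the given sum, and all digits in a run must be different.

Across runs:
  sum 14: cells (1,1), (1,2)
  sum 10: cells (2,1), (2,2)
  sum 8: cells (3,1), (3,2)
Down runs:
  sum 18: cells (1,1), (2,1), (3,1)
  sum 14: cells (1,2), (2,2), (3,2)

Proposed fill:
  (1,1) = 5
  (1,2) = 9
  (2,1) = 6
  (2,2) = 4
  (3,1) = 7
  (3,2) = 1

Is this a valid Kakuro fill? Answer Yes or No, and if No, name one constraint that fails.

Across: 5+9=14; 6+4=10; 7+1=8. Down: 5+6+7=18; 9+4+1=14. No digit repeats within any run.

Yes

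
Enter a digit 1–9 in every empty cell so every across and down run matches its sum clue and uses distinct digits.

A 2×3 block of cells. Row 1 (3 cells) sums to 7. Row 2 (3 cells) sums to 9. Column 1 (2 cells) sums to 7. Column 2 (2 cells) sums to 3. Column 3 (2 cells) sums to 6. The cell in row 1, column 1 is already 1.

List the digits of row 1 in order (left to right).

1 2 4

7 in 3 cells must be {1,2,4}; 3 in 2 cells must be {1,2}.
Given what's placed, (1,2) must be 2 to fit the 7 across and 3 down.
(1,3) = 7 − 3 = 4 completes the 7 across.
(2,1) = 7 − 1 = 6 completes the 7 down.
(2,2) = 3 − 2 = 1 completes the 3 down.
(2,3) = 9 − 7 = 2 completes the 9 across.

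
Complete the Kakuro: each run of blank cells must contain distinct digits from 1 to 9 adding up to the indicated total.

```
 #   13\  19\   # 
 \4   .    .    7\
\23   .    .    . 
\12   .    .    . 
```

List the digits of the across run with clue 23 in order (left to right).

8, 9, 6

4 in 2 cells must be {1,3}; 23 in 3 cells must be {6,8,9}.
Only 3 fits R1C2 under both its across sum 4 and down sum 19.
Given what's placed, R2C2 must be 9 to fit the 23 across and 19 down.
R2C3 = 6: the only remaining digit allowed by both the 23 across and the 7 down.
R3C2 = 19 − 12 = 7 completes the 19 down.
R3C3 = 7 − 6 = 1 completes the 7 down.
R1C1 = 4 − 3 = 1 completes the 4 across.
R2C1 = 23 − 15 = 8 completes the 23 across.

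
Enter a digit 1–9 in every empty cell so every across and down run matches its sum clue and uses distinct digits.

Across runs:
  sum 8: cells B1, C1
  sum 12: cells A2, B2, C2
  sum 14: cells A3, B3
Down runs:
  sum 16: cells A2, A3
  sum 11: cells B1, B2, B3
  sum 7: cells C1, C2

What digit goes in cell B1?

2

16 in 2 cells must be {7,9}.
The 14 across and the 16 down share only 9, so A3 = 9.
B3 = 14 − 9 = 5 completes the 14 across.
B1 = 2: the only remaining digit allowed by both the 8 across and the 11 down.
C1 = 8 − 2 = 6 completes the 8 across.
A2 = 16 − 9 = 7 completes the 16 down.
B2 = 11 − 7 = 4 completes the 11 down.
C2 = 12 − 11 = 1 completes the 12 across.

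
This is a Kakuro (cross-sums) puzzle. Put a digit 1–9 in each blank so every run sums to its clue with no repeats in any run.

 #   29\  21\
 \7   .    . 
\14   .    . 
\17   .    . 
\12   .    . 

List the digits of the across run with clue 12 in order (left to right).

7, 5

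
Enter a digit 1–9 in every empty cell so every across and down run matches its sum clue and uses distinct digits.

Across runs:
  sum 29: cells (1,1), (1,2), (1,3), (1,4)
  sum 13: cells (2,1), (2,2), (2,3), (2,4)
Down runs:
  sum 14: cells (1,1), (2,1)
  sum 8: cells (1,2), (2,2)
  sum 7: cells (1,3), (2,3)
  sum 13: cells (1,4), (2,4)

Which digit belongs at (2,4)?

4

29 in 4 cells must be {5,7,8,9}.
Only 5 fits (1,3) under both its across sum 29 and down sum 7.
(2,3) = 7 − 5 = 2 completes the 7 down.
Given what's placed, (1,2) must be 7 to fit the 29 across and 8 down.
(2,1) = 6: the only remaining digit allowed by both the 13 across and the 14 down.
(2,2) = 8 − 7 = 1 completes the 8 down.
(2,4) = 13 − 9 = 4 completes the 13 across.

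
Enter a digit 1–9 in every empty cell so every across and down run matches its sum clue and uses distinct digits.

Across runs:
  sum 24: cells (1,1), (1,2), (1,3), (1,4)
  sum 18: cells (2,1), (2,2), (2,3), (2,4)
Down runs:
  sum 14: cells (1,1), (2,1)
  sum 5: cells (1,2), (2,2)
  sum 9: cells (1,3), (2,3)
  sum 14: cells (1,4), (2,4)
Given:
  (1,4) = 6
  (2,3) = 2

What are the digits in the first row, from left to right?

9 2 7 6

(1,3) = 9 − 2 = 7 completes the 9 down.
(2,4) = 14 − 6 = 8 completes the 14 down.
Given what's placed, (2,1) must be 5 to fit the 18 across and 14 down.
(2,2) = 18 − 15 = 3 completes the 18 across.
(1,1) = 14 − 5 = 9 completes the 14 down.
(1,2) = 24 − 22 = 2 completes the 24 across.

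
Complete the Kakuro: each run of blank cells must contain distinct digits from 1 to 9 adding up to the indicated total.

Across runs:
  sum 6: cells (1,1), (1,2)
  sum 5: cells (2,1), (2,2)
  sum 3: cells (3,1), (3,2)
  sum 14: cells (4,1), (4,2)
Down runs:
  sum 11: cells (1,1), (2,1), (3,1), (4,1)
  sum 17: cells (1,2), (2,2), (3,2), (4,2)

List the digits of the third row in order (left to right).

2, 1

3 in 2 cells must be {1,2}; 11 in 4 cells must be {1,2,3,5}.
Only 5 fits (4,1) under both its across sum 14 and down sum 11.
(4,2) = 14 − 5 = 9 completes the 14 across.
Nothing is forced directly, so branch on (1,1), whose candidates are 1 or 2. If (1,1) = 2: that forces (1,2) = 4, (3,1) = 1, after which (3,2) would have to be in {2} for the 3 across but in {1,3} for the 17 down — contradiction. So (1,1) = 1.
(1,2) = 6 − 1 = 5 completes the 6 across.
(3,1) = 2: the only remaining digit allowed by both the 3 across and the 11 down.
(3,2) = 3 − 2 = 1 completes the 3 across.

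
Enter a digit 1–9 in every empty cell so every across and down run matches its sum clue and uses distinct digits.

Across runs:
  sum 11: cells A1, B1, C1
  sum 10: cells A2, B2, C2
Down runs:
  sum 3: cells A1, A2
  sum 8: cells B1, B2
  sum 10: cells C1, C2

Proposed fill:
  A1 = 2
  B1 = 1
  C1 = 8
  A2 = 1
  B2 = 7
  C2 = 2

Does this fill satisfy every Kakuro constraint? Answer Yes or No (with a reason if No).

Across: 2+1+8=11; 1+7+2=10. Down: 2+1=3; 1+7=8; 8+2=10. No digit repeats within any run.

Yes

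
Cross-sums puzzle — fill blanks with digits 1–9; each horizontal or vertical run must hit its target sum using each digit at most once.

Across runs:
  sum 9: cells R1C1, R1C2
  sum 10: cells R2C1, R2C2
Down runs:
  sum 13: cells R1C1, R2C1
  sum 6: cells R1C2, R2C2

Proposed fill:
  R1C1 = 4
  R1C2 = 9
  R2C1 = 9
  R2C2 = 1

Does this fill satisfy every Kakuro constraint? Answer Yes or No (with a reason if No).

No — the down run R1C2–R2C2 sums to 10, not 6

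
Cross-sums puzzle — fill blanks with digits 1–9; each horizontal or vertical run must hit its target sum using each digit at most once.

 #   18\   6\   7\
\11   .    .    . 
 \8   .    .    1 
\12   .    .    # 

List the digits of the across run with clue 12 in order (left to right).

9 3

6 in 3 cells must be {1,2,3}.
R1C3 = 7 − 1 = 6 completes the 7 down.
R3C2 = 3: only digit in both the 12-across and 6-down candidate sets.
Given what's placed, R2C2 must be 2 to fit the 8 across and 6 down.
R3C1 = 12 − 3 = 9 completes the 12 across.
R1C2 = 6 − 5 = 1 completes the 6 down.
R2C1 = 8 − 3 = 5 completes the 8 across.
R1C1 = 11 − 7 = 4 completes the 11 across.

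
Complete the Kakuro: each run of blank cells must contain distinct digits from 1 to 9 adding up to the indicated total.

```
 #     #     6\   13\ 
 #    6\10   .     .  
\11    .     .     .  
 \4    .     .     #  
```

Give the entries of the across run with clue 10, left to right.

1, 9

4 in 2 cells must be {1,3}; 6 in 3 cells must be {1,2,3}.
The 4 across and the 6 down share only 1, so R3C1 = 1.
R3C2 = 4 − 1 = 3 completes the 4 across.
R2C1 = 6 − 1 = 5 completes the 6 down.
R2C2 = 2: the only remaining digit allowed by both the 11 across and the 6 down.
R2C3 = 11 − 7 = 4 completes the 11 across.
R1C2 = 6 − 5 = 1 completes the 6 down.
R1C3 = 10 − 1 = 9 completes the 10 across.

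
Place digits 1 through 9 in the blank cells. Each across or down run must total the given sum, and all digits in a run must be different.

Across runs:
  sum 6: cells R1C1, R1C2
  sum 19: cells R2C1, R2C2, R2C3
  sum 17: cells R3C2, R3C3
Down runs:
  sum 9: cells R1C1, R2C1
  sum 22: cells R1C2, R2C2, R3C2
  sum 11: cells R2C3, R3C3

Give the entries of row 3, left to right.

17 in 2 cells must be {8,9}.
The 6 across and the 22 down share only 5, so R1C2 = 5.
R1C1 = 6 − 5 = 1 completes the 6 across.
R2C1 = 9 − 1 = 8 completes the 9 down.
R2C2 = 9: the only remaining digit allowed by both the 19 across and the 22 down.
R2C3 = 19 − 17 = 2 completes the 19 across.
R3C2 = 22 − 14 = 8 completes the 22 down.
R3C3 = 17 − 8 = 9 completes the 17 across.

8, 9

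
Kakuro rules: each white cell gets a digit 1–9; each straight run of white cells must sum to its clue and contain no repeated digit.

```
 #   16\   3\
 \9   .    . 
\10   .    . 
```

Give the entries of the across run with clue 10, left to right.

16 in 2 cells must be {7,9}; 3 in 2 cells must be {1,2}.
The 9 across and the 16 down share only 7, so R1C1 = 7.
R1C2 = 9 − 7 = 2 completes the 9 across.
R2C1 = 16 − 7 = 9 completes the 16 down.
R2C2 = 10 − 9 = 1 completes the 10 across.

9, 1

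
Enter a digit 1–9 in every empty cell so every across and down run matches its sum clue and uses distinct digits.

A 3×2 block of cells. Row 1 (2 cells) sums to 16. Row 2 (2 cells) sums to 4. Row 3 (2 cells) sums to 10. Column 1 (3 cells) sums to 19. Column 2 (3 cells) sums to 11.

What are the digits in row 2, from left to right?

16 in 2 cells must be {7,9}; 4 in 2 cells must be {1,3}.
The 16 across and the 11 down share only 7, so (1,2) = 7.
The 4 across and the 19 down share only 3, so (2,1) = 3.
(2,2) = 4 − 3 = 1 completes the 4 across.
(3,2) = 11 − 8 = 3 completes the 11 down.
(1,1) = 16 − 7 = 9 completes the 16 across.
(3,1) = 10 − 3 = 7 completes the 10 across.

3 1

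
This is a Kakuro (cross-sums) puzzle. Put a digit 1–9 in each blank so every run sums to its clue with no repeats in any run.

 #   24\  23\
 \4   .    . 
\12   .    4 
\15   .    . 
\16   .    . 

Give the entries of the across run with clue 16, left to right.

9, 7

4 in 2 cells must be {1,3}; 16 in 2 cells must be {7,9}.
R1C2 = 3: the only remaining digit allowed by both the 4 across and the 23 down.
R2C1 = 12 − 4 = 8 completes the 12 across.
R1C1 = 4 − 3 = 1 completes the 4 across.
Given what's placed, R4C1 must be 9 to fit the 16 across and 24 down.
R4C2 = 16 − 9 = 7 completes the 16 across.
R3C1 = 24 − 18 = 6 completes the 24 down.
R3C2 = 15 − 6 = 9 completes the 15 across.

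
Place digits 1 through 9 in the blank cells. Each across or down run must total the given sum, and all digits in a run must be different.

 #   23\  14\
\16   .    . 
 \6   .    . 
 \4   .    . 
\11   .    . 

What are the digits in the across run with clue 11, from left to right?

7 4

16 in 2 cells must be {7,9}; 4 in 2 cells must be {1,3}.
Only 7 fits R1C2 under both its across sum 16 and down sum 14.
Given what's placed, R3C2 must be 1 to fit the 4 across and 14 down.
R1C1 = 16 − 7 = 9 completes the 16 across.
R3C1 = 4 − 1 = 3 completes the 4 across.
No cell is forced outright now. R2C1 can only be 4 or 5 (the digits allowed by both its 6 across and its 23 down). If R2C1 = 5: then R2C2 would have to be in {1} for the 6 across but in {2,4} for the 14 down — contradiction. So R2C1 = 4.
R2C2 = 6 − 4 = 2 completes the 6 across.
R4C1 = 23 − 16 = 7 completes the 23 down.
R4C2 = 11 − 7 = 4 completes the 11 across.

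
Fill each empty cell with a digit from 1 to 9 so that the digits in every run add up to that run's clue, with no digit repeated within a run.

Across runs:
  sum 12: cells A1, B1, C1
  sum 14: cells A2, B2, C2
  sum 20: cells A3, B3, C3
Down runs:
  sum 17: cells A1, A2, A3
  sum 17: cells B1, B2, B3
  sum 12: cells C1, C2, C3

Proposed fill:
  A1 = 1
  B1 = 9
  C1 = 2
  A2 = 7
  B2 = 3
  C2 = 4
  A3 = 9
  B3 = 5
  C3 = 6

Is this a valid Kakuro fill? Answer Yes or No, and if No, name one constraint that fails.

Yes

Across: 1+9+2=12; 7+3+4=14; 9+5+6=20. Down: 1+7+9=17; 9+3+5=17; 2+4+6=12. No digit repeats within any run.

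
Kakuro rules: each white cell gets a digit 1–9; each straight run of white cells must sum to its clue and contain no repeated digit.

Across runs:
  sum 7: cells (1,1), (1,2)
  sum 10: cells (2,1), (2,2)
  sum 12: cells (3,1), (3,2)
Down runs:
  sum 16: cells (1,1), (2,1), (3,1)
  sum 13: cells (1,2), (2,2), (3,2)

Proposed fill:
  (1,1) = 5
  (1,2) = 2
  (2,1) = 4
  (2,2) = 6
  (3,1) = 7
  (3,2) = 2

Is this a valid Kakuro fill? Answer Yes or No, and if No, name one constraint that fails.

No — the across run (3,1)–(3,2) sums to 9, not 12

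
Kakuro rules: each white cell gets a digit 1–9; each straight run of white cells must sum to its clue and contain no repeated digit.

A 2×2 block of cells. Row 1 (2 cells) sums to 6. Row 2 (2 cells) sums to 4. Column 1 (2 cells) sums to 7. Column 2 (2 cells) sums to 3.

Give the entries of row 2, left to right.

3 1

4 in 2 cells must be {1,3}; 3 in 2 cells must be {1,2}.
The 4 across and the 3 down share only 1, so (2,2) = 1.
(1,2) = 3 − 1 = 2 completes the 3 down.
(2,1) = 4 − 1 = 3 completes the 4 across.
(1,1) = 6 − 2 = 4 completes the 6 across.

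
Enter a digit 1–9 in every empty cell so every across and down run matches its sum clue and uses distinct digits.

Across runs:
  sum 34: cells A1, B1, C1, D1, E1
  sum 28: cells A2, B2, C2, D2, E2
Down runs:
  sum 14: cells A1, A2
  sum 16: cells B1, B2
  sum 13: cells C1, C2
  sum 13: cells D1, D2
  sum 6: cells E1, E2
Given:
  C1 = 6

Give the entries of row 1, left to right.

8 7 6 9 4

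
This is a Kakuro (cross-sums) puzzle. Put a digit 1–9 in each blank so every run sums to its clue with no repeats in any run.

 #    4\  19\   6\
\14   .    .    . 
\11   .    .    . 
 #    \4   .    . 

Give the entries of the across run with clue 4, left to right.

3, 1

4 in 2 cells must be {1,3}; 6 in 3 cells must be {1,2,3}.
Only 3 fits R3C2 under both its across sum 4 and down sum 19.
R3C3 = 4 − 3 = 1 completes the 4 across.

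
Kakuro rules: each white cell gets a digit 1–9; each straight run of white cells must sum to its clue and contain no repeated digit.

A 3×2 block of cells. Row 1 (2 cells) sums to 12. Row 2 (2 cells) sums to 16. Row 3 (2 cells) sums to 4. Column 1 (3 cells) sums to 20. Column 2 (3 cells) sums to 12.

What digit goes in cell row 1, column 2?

4

16 in 2 cells must be {7,9}; 4 in 2 cells must be {1,3}.
The 4 across and the 20 down share only 3, so (3,1) = 3.
(3,2) = 4 − 3 = 1 completes the 4 across.
Given what's placed, (2,1) must be 9 to fit the 16 across and 20 down.
(2,2) = 16 − 9 = 7 completes the 16 across.
(1,1) = 20 − 12 = 8 completes the 20 down.
(1,2) = 12 − 8 = 4 completes the 12 across.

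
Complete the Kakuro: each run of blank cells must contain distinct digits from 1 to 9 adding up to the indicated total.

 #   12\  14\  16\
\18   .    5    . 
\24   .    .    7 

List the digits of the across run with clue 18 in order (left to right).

24 in 3 cells must be {7,8,9}; 16 in 2 cells must be {7,9}.
R1C3 = 16 − 7 = 9 completes the 16 down.
R2C2 = 14 − 5 = 9 completes the 14 down.
R1C1 = 18 − 14 = 4 completes the 18 across.
R2C1 = 24 − 16 = 8 completes the 24 across.

4 5 9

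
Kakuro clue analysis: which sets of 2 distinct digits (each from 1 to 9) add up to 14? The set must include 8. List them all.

2 distinct digits from 1–9 sum between 3 and 17.
Keeping only sets containing 8.
Only one set works: {6,8}.

{6,8}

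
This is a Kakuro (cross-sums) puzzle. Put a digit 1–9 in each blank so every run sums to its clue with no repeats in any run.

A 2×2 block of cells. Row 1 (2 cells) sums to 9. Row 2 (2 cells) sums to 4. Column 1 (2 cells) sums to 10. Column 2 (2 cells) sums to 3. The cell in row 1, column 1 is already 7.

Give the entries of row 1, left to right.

7, 2

4 in 2 cells must be {1,3}; 3 in 2 cells must be {1,2}.
(1,2) = 9 − 7 = 2 completes the 9 across.
(2,1) = 10 − 7 = 3 completes the 10 down.
(2,2) = 4 − 3 = 1 completes the 4 across.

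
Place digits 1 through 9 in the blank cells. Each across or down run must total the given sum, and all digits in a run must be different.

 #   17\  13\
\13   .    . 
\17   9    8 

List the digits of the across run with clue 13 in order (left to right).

8, 5

17 in 2 cells must be {8,9}.
R1C1 = 17 − 9 = 8 completes the 17 down.
R1C2 = 13 − 8 = 5 completes the 13 across.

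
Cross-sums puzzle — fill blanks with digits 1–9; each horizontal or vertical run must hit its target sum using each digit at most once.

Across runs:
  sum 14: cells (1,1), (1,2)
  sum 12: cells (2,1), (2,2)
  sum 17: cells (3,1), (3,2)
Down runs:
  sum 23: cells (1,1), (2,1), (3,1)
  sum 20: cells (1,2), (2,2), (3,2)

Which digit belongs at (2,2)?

17 in 2 cells must be {8,9}; 23 in 3 cells must be {6,8,9}.
Nothing is forced directly, so branch on (2,1), whose candidates are 8 or 9. If (2,1) = 8: that forces (2,2) = 4, (3,1) = 9, after which (3,2) would have to be in {8} for the 17 across but in {7,9} for the 20 down — contradiction. So (2,1) = 9.
(2,2) = 12 − 9 = 3 completes the 12 across.
Given what's placed, (3,1) must be 8 to fit the 17 across and 23 down.
(3,2) = 17 − 8 = 9 completes the 17 across.
(1,1) = 23 − 17 = 6 completes the 23 down.
(1,2) = 14 − 6 = 8 completes the 14 across.

3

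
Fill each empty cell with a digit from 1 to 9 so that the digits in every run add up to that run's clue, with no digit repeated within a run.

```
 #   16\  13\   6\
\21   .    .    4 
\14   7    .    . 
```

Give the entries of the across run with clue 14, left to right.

7 5 2

16 in 2 cells must be {7,9}.
R1C1 = 16 − 7 = 9 completes the 16 down.
R1C2 = 21 − 13 = 8 completes the 21 across.
R2C2 = 13 − 8 = 5 completes the 13 down.
R2C3 = 14 − 12 = 2 completes the 14 across.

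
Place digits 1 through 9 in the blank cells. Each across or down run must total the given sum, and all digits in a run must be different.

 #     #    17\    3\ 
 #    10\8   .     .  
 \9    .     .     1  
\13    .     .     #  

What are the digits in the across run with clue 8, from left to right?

6 2

3 in 2 cells must be {1,2}.
R1C3 = 3 − 1 = 2 completes the 3 down.
R1C2 = 8 − 2 = 6 completes the 8 across.
Nothing is forced directly, so branch on R2C2, whose candidates are 2 or 3. If R2C2 = 3: then R2C1 would have to be in {5} for the 9 across but in {1,2,3,4,6,7,8,9} for the 10 down — contradiction. So R2C2 = 2.
R2C1 = 9 − 3 = 6 completes the 9 across.
R3C1 = 10 − 6 = 4 completes the 10 down.
R3C2 = 13 − 4 = 9 completes the 13 across.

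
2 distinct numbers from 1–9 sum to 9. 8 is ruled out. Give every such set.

{2,7}; {3,6}; {4,5}

2 distinct digits from 1–9 sum between 3 and 17.
Dropping sets that contain 8.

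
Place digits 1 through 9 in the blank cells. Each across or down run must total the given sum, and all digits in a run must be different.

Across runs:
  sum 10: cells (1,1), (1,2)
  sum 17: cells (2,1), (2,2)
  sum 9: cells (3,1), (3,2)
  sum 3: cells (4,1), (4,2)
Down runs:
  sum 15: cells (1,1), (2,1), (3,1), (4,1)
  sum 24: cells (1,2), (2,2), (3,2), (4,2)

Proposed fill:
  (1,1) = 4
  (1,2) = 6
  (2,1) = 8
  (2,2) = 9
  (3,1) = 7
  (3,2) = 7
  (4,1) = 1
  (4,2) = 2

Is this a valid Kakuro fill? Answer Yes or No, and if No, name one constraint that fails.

No — the down run (1,1)–(4,1) sums to 20, not 15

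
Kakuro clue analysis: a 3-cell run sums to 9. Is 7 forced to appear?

No

Counterexample: {1,2,6} sums to 9 without using 7.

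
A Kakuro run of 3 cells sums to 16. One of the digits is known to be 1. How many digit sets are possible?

3 distinct digits from 1–9 sum between 6 and 24.
Keeping only sets containing 1.
Enumerating: {1,6,9}, {1,7,8}.

2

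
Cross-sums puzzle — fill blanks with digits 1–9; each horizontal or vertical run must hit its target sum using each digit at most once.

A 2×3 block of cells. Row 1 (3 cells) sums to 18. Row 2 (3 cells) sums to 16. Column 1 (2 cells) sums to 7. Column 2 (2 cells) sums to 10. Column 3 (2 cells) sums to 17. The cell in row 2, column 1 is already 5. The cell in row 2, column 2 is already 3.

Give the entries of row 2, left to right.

17 in 2 cells must be {8,9}.
(1,1) = 7 − 5 = 2 completes the 7 down.
(1,2) = 10 − 3 = 7 completes the 10 down.
(1,3) = 18 − 9 = 9 completes the 18 across.
(2,3) = 16 − 8 = 8 completes the 16 across.

5 3 8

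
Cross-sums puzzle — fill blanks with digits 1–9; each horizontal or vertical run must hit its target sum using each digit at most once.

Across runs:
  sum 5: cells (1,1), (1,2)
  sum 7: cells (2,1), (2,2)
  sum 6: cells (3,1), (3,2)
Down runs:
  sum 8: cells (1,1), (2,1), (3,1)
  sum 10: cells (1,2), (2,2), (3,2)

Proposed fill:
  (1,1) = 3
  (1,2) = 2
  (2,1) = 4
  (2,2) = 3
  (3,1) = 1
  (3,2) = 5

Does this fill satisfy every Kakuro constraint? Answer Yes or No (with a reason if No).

Across: 3+2=5; 4+3=7; 1+5=6. Down: 3+4+1=8; 2+3+5=10. No digit repeats within any run.

Yes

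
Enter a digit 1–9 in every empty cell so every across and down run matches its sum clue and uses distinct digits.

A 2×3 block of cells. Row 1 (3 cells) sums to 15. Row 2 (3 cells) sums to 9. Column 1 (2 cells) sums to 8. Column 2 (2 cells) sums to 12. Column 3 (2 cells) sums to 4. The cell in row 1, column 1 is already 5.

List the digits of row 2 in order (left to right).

4 in 2 cells must be {1,3}.
(2,1) = 8 − 5 = 3 completes the 8 down.
Given what's placed, (2,3) must be 1 to fit the 9 across and 4 down.
(1,3) = 4 − 1 = 3 completes the 4 down.
(2,2) = 9 − 4 = 5 completes the 9 across.
(1,2) = 15 − 8 = 7 completes the 15 across.

3 5 1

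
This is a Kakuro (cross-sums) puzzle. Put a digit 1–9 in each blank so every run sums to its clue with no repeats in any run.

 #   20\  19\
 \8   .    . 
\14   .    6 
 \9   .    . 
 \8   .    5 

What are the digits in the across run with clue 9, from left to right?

2 7

R2C1 = 14 − 6 = 8 completes the 14 across.
R4C1 = 8 − 5 = 3 completes the 8 across.
No cell is forced outright now. R1C2 can only be 1 or 7 (the digits allowed by both its 8 across and its 19 down). If R1C2 = 7: then R1C1 would have to be in {1} for the 8 across but in {2,4,5,7} for the 20 down — contradiction. So R1C2 = 1.
R1C1 = 8 − 1 = 7 completes the 8 across.
R3C1 = 20 − 18 = 2 completes the 20 down.
R3C2 = 9 − 2 = 7 completes the 9 across.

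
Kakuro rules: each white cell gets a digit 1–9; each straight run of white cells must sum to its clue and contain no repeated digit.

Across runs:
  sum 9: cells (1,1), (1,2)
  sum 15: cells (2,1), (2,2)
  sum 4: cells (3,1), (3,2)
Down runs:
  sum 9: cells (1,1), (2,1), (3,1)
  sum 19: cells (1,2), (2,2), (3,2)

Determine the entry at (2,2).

4 in 2 cells must be {1,3}.
The 15 across and the 9 down share only 6, so (2,1) = 6.
(2,2) = 15 − 6 = 9 completes the 15 across.
Given what's placed, (3,1) must be 1 to fit the 4 across and 9 down.
(3,2) = 4 − 1 = 3 completes the 4 across.
(1,1) = 9 − 7 = 2 completes the 9 down.
(1,2) = 9 − 2 = 7 completes the 9 across.

9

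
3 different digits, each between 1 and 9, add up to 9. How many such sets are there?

3 distinct digits from 1–9 sum between 6 and 24.
Enumerating: {1,2,6}, {1,3,5}, {2,3,4}.

3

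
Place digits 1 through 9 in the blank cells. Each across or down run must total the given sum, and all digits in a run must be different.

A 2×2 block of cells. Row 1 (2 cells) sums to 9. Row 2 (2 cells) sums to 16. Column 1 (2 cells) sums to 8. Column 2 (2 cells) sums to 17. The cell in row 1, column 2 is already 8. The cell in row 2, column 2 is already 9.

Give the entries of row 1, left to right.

1 8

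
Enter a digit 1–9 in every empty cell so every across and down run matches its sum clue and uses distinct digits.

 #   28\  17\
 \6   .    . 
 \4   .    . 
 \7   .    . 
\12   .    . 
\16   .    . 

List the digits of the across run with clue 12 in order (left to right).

4 in 2 cells must be {1,3}; 16 in 2 cells must be {7,9}.
Only 7 fits R5C2 under both its across sum 16 and down sum 17.
R5C1 = 16 − 7 = 9 completes the 16 across.
Nothing is forced directly, so branch on R4C2, whose candidates are 3 or 4. If R4C2 = 3: that forces R2C2 = 1, after which R4C1 would have to be in {9} for the 12 across but in {1,2,3,4,5,6,7,8} for the 28 down — contradiction. So R4C2 = 4.
R4C1 = 12 − 4 = 8 completes the 12 across.

8 4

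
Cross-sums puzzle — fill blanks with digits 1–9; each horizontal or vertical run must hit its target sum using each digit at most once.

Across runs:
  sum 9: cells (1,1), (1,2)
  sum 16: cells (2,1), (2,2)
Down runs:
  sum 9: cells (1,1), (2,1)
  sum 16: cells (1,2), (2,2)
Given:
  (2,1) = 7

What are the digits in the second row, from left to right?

7 9

16 in 2 cells must be {7,9}.
(1,1) = 9 − 7 = 2 completes the 9 down.
(1,2) = 9 − 2 = 7 completes the 9 across.
(2,2) = 16 − 7 = 9 completes the 16 across.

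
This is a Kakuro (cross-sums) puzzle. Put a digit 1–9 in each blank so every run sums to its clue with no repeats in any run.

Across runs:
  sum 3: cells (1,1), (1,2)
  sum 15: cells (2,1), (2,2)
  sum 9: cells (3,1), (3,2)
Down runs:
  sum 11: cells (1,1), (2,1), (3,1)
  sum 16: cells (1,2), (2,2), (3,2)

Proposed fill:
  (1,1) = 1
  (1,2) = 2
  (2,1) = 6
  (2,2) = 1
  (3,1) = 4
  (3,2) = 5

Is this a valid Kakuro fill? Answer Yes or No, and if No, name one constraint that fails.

No — the down run (1,2)–(3,2) sums to 8, not 16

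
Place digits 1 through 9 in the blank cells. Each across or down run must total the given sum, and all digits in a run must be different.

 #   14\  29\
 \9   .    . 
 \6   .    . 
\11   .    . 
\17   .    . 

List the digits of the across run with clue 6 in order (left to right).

1 5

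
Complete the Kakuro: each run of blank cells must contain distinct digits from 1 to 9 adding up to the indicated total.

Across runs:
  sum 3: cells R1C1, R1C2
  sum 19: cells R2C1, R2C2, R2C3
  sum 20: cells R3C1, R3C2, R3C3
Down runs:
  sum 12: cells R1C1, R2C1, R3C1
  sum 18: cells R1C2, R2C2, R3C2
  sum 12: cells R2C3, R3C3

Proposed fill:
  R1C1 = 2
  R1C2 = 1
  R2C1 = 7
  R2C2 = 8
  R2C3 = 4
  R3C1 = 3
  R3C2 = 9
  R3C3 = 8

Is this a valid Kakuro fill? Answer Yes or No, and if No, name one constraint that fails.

Across: 2+1=3; 7+8+4=19; 3+9+8=20. Down: 2+7+3=12; 1+8+9=18; 4+8=12. No digit repeats within any run.

Yes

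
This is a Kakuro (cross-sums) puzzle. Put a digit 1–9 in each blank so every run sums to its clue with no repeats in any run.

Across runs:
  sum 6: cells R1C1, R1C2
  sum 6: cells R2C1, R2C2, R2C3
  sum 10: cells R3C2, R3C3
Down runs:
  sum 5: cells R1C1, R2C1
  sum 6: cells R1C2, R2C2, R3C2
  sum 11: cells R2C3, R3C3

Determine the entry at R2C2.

6 in 3 cells must be {1,2,3}.
Nothing is forced directly, so branch on R1C2, whose candidates are 1 or 2. If R1C2 = 1: then R1C1 would have to be in {5} for the 6 across but in {1,2,3,4} for the 5 down — contradiction. So R1C2 = 2.
R1C1 = 6 − 2 = 4 completes the 6 across.
R2C1 = 5 − 4 = 1 completes the 5 down.
R2C2 = 3: the only remaining digit allowed by both the 6 across and the 6 down.
R2C3 = 6 − 4 = 2 completes the 6 across.
R3C2 = 6 − 5 = 1 completes the 6 down.
R3C3 = 10 − 1 = 9 completes the 10 across.

3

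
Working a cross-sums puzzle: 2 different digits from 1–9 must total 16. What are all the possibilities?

{7,9}

2 distinct digits from 1–9 sum between 3 and 17.
Only one set works: {7,9}.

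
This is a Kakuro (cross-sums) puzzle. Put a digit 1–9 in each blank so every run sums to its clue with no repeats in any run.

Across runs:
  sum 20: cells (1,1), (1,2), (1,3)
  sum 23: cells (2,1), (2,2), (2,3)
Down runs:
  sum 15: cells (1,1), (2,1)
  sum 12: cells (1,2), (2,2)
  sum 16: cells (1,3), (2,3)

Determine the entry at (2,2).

23 in 3 cells must be {6,8,9}; 16 in 2 cells must be {7,9}.
The 23 across and the 16 down share only 9, so (2,3) = 9.
(1,3) = 16 − 9 = 7 completes the 16 down.
Given what's placed, (2,2) must be 8 to fit the 23 across and 12 down.
(1,2) = 12 − 8 = 4 completes the 12 down.
(2,1) = 23 − 17 = 6 completes the 23 across.
(1,1) = 20 − 11 = 9 completes the 20 across.

8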